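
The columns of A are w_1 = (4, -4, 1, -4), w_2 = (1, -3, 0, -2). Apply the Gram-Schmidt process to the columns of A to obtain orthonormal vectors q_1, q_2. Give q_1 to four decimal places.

q_1 = (0.5714, -0.5714, 0.1429, -0.5714)

w_1 = (4, -4, 1, -4); ‖w_1‖ = 7.0000, so q_1 = (0.5714, -0.5714, 0.1429, -0.5714).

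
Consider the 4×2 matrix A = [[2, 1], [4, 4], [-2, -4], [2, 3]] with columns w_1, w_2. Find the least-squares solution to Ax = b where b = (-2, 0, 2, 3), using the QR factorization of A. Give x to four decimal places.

x = (-0.3421, 0.2368)

e_1 = w_1/‖w_1‖ = (2, 4, -2, 2)/5.2915 = (0.3780, 0.7559, -0.3780, 0.3780).
r_{12} = e_1·w_2 = 6.0474.
u_2 = w_2 − 6.0474·e_1 = (-1.2857, -0.5714, -1.7143, 0.7143).
‖u_2‖ = 2.3299, so e_2 = (-0.5518, -0.2453, -0.7358, 0.3066).
Qᵀb = (-0.3780, 0.5518).
Back-substitute: x_2 = 0.5518/2.3299 = 0.2368.
x_1 = (-0.3780 − 6.0474·0.2368)/5.2915 = -0.3421.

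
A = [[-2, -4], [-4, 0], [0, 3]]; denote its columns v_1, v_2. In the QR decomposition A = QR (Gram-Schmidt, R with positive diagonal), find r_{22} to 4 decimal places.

r_{22} = 4.6690

e_1 = v_1/‖v_1‖ = (-2, -4, 0)/4.4721 = (-0.4472, -0.8944, 0.0000).
r_{12} = e_1·v_2 = 1.7889.
u_2 = v_2 − 1.7889·e_1 = (-3.2000, 1.6000, 3.0000).
r_{22} = ‖u_2‖ = 4.6690.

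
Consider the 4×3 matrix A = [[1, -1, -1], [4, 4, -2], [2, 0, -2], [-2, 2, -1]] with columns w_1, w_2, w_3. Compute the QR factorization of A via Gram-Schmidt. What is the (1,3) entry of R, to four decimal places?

w_1 = (1, 4, 2, -2); ‖w_1‖ = 5.0000, so q_1 = (0.2000, 0.8000, 0.4000, -0.4000).
r_{13} = q_1·w_3 = -2.2000.

r_{13} = -2.2000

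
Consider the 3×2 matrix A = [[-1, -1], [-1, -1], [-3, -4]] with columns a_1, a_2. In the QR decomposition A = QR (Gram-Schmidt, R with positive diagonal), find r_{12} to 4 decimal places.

q_1 = a_1/‖a_1‖ = (-1, -1, -3)/3.3166 = (-0.3015, -0.3015, -0.9045).
r_{12} = q_1·a_2 = 4.2212.

r_{12} = 4.2212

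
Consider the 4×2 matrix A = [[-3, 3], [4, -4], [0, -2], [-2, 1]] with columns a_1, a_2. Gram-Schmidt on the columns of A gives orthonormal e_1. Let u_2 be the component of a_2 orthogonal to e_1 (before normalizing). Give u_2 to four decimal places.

u_2 = (0.2069, -0.2759, -2.0000, -0.8621)

e_1 = a_1/‖a_1‖ = (-3, 4, 0, -2)/5.3852 = (-0.5571, 0.7428, 0.0000, -0.3714).
r_{12} = e_1·a_2 = -5.0138.
u_2 = a_2 + 5.0138·e_1 = (0.2069, -0.2759, -2.0000, -0.8621).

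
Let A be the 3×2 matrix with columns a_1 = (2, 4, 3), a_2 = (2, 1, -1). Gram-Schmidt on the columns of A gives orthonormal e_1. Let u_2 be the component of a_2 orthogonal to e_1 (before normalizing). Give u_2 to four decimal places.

u_2 = (1.6552, 0.3103, -1.5172)

a_1 = (2, 4, 3); ‖a_1‖ = 5.3852, so e_1 = (0.3714, 0.7428, 0.5571).
e_1·a_2 = 0.3714·2 + 0.7428·1 + 0.5571·(-1) = 0.9285.
u_2 = a_2 − 0.9285·e_1 = (1.6552, 0.3103, -1.5172).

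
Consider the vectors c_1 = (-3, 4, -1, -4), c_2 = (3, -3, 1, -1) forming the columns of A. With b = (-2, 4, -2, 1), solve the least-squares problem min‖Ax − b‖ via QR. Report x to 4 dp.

q_1 = c_1/‖c_1‖ = (-3, 4, -1, -4)/6.4807 = (-0.4629, 0.6172, -0.1543, -0.6172).
r_{12} = q_1·c_2 = -2.7775.
u_2 = c_2 + 2.7775·q_1 = (1.7143, -1.2857, 0.5714, -2.7143).
‖u_2‖ = 3.5051, so q_2 = (0.4891, -0.3668, 0.1630, -0.7744).
Qᵀb = (3.0861, -3.5459).
Back-substitute: x_2 = -3.5459/3.5051 = -1.0116.
x_1 = (3.0861 + 2.7775·(-1.0116))/6.4807 = 0.0426.

x = (0.0426, -1.0116)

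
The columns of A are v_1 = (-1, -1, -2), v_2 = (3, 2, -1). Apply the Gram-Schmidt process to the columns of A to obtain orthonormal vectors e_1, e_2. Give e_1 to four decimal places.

e_1 = (-0.4082, -0.4082, -0.8165)

e_1 = v_1/‖v_1‖ = (-1, -1, -2)/2.4495 = (-0.4082, -0.4082, -0.8165).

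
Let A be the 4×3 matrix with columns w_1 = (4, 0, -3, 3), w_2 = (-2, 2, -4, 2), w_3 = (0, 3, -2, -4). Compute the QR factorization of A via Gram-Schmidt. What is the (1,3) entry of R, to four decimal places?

r_{13} = -1.0290

e_1 = w_1/‖w_1‖ = (4, 0, -3, 3)/5.8310 = (0.6860, 0.0000, -0.5145, 0.5145).
r_{13} = e_1·w_3 = -1.0290.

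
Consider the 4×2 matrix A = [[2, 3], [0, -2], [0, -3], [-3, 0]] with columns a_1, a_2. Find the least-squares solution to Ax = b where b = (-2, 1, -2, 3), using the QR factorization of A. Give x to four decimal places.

x = (-1.0960, 0.2080)

a_1 = (2, 0, 0, -3); ‖a_1‖ = 3.6056, so e_1 = (0.5547, 0.0000, 0.0000, -0.8321).
e_1·a_2 = 0.5547·3 + 0.0000·(-2) + 0.0000·(-3) + (-0.8321)·0 = 1.6641.
u_2 = a_2 − 1.6641·e_1 = (2.0769, -2.0000, -3.0000, 1.3846).
‖u_2‖ = 4.3853, so e_2 = (0.4736, -0.4561, -0.6841, 0.3157).
Qᵀb = (-3.6056, 0.9121).
Back-substitute: x_2 = 0.9121/4.3853 = 0.2080.
x_1 = (-3.6056 − 1.6641·0.2080)/3.6056 = -1.0960.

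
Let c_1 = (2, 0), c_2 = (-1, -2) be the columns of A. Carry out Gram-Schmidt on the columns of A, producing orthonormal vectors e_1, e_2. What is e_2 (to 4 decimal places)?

e_2 = (0.0000, -1.0000)

c_1 = (2, 0); ‖c_1‖ = 2.0000, so e_1 = (1.0000, 0.0000).
e_1·c_2 = 1.0000·(-1) + 0.0000·(-2) = -1.0000.
u_2 = c_2 + 1.0000·e_1 = (0.0000, -2.0000).
‖u_2‖ = 2.0000, so e_2 = (0.0000, -1.0000).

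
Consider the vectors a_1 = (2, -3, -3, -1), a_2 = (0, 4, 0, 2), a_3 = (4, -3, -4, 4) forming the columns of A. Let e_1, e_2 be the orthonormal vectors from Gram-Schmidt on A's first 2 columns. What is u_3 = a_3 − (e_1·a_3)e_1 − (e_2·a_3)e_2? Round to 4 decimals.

u_3 = (0.6364, -1.8636, 1.0455, 3.7273)

a_1 = (2, -3, -3, -1); ‖a_1‖ = 4.7958, so e_1 = (0.4170, -0.6255, -0.6255, -0.2085).
e_1·a_2 = 0.4170·0 + (-0.6255)·4 + (-0.6255)·0 + (-0.2085)·2 = -2.9192.
u_2 = a_2 + 2.9192·e_1 = (1.2174, 2.1739, -1.8261, 1.3913).
‖u_2‖ = 3.3880, so e_2 = (0.3593, 0.6417, -0.5390, 0.4107).
e_1·a_3 = 0.4170·4 + (-0.6255)·(-3) + (-0.6255)·(-4) + (-0.2085)·4 = 5.2129; e_2·a_3 = 0.3593·4 + 0.6417·(-3) + (-0.5390)·(-4) + 0.4107·4 = 3.3110.
u_3 = a_3 − 5.2129·e_1 − 3.3110·e_2 = (0.6364, -1.8636, 1.0455, 3.7273).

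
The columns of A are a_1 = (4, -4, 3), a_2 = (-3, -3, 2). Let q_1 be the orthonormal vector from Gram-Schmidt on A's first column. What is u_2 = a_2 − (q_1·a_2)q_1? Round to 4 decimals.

a_1 = (4, -4, 3); ‖a_1‖ = 6.4031, so q_1 = (0.6247, -0.6247, 0.4685).
q_1·a_2 = 0.6247·(-3) + (-0.6247)·(-3) + 0.4685·2 = 0.9370.
u_2 = a_2 − 0.9370·q_1 = (-3.5854, -2.4146, 1.5610).

u_2 = (-3.5854, -2.4146, 1.5610)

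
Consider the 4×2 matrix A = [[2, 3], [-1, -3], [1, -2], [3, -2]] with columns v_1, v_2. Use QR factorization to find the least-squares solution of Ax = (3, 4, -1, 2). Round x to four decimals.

q_1 = v_1/‖v_1‖ = (2, -1, 1, 3)/3.8730 = (0.5164, -0.2582, 0.2582, 0.7746).
r_{12} = q_1·v_2 = 0.2582.
u_2 = v_2 − 0.2582·q_1 = (2.8667, -2.9333, -2.0667, -2.2000).
‖u_2‖ = 5.0925, so q_2 = (0.5629, -0.5760, -0.4058, -0.4320).
Qᵀb = (1.8074, -1.0735).
Back-substitute: x_2 = -1.0735/5.0925 = -0.2108.
x_1 = (1.8074 − 0.2582·(-0.2108))/3.8730 = 0.4807.

x = (0.4807, -0.2108)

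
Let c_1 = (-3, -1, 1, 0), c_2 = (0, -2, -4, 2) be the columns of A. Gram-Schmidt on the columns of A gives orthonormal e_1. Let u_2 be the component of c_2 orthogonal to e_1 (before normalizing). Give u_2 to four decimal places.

c_1 = (-3, -1, 1, 0); ‖c_1‖ = 3.3166, so e_1 = (-0.9045, -0.3015, 0.3015, 0.0000).
e_1·c_2 = (-0.9045)·0 + (-0.3015)·(-2) + 0.3015·(-4) + 0.0000·2 = -0.6030.
u_2 = c_2 + 0.6030·e_1 = (-0.5455, -2.1818, -3.8182, 2.0000).

u_2 = (-0.5455, -2.1818, -3.8182, 2.0000)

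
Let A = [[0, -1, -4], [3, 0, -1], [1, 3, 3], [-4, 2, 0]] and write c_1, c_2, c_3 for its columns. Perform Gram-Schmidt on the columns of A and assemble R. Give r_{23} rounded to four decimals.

e_1 = c_1/‖c_1‖ = (0, 3, 1, -4)/5.0990 = (0.0000, 0.5883, 0.1961, -0.7845).
r_{12} = e_1·c_2 = -0.9806.
u_2 = c_2 + 0.9806·e_1 = (-1.0000, 0.5769, 3.1923, 1.2308).
‖u_2‖ = 3.6109, so e_2 = (-0.2769, 0.1598, 0.8841, 0.3409).
r_{23} = e_2·c_3 = 3.6002.

r_{23} = 3.6002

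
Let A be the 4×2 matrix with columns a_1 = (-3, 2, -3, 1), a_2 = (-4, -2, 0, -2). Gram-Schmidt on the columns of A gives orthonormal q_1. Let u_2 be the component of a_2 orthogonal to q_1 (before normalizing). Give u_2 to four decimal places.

u_2 = (-3.2174, -2.5217, 0.7826, -2.2609)

q_1 = a_1/‖a_1‖ = (-3, 2, -3, 1)/4.7958 = (-0.6255, 0.4170, -0.6255, 0.2085).
r_{12} = q_1·a_2 = 1.2511.
u_2 = a_2 − 1.2511·q_1 = (-3.2174, -2.5217, 0.7826, -2.2609).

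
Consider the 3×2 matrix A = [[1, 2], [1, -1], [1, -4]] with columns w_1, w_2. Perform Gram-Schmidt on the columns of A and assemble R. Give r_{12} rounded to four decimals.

e_1 = w_1/‖w_1‖ = (1, 1, 1)/1.7321 = (0.5774, 0.5774, 0.5774).
r_{12} = e_1·w_2 = -1.7321.

r_{12} = -1.7321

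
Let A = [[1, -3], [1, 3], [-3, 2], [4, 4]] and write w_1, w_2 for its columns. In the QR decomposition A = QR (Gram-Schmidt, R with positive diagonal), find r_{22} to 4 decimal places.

r_{22} = 5.8563

w_1 = (1, 1, -3, 4); ‖w_1‖ = 5.1962, so q_1 = (0.1925, 0.1925, -0.5774, 0.7698).
q_1·w_2 = 0.1925·(-3) + 0.1925·3 + (-0.5774)·2 + 0.7698·4 = 1.9245.
u_2 = w_2 − 1.9245·q_1 = (-3.3704, 2.6296, 3.1111, 2.5185).
r_{22} = ‖u_2‖ = 5.8563.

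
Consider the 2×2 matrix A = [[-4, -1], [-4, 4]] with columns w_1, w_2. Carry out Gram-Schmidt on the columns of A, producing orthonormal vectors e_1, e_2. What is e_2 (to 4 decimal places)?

e_2 = (-0.7071, 0.7071)

e_1 = w_1/‖w_1‖ = (-4, -4)/5.6569 = (-0.7071, -0.7071).
r_{12} = e_1·w_2 = -2.1213.
u_2 = w_2 + 2.1213·e_1 = (-2.5000, 2.5000).
‖u_2‖ = 3.5355, so e_2 = (-0.7071, 0.7071).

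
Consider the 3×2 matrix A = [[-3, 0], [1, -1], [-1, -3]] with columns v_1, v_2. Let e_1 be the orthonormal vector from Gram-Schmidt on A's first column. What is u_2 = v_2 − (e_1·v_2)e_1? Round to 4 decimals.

u_2 = (0.5455, -1.1818, -2.8182)

v_1 = (-3, 1, -1); ‖v_1‖ = 3.3166, so e_1 = (-0.9045, 0.3015, -0.3015).
e_1·v_2 = (-0.9045)·0 + 0.3015·(-1) + (-0.3015)·(-3) = 0.6030.
u_2 = v_2 − 0.6030·e_1 = (0.5455, -1.1818, -2.8182).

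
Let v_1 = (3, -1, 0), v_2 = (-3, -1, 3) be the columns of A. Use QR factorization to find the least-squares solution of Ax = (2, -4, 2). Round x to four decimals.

x = (1.7619, 0.9524)

v_1 = (3, -1, 0); ‖v_1‖ = 3.1623, so e_1 = (0.9487, -0.3162, 0.0000).
e_1·v_2 = 0.9487·(-3) + (-0.3162)·(-1) + 0.0000·3 = -2.5298.
u_2 = v_2 + 2.5298·e_1 = (-0.6000, -1.8000, 3.0000).
‖u_2‖ = 3.5496, so e_2 = (-0.1690, -0.5071, 0.8452).
Qᵀb = (3.1623, 3.3806).
Back-substitute: x_2 = 3.3806/3.5496 = 0.9524.
x_1 = (3.1623 + 2.5298·0.9524)/3.1623 = 1.7619.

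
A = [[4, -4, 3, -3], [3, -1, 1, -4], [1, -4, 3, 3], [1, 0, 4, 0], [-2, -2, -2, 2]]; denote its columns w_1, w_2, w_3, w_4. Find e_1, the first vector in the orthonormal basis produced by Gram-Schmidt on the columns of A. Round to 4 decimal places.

w_1 = (4, 3, 1, 1, -2); ‖w_1‖ = 5.5678, so e_1 = (0.7184, 0.5388, 0.1796, 0.1796, -0.3592).

e_1 = (0.7184, 0.5388, 0.1796, 0.1796, -0.3592)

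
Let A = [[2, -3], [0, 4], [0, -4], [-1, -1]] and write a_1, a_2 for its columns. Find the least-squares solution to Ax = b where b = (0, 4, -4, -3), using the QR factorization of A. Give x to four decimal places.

x = (1.6270, 1.0270)

q_1 = a_1/‖a_1‖ = (2, 0, 0, -1)/2.2361 = (0.8944, 0.0000, 0.0000, -0.4472).
r_{12} = q_1·a_2 = -2.2361.
u_2 = a_2 + 2.2361·q_1 = (-1.0000, 4.0000, -4.0000, -2.0000).
‖u_2‖ = 6.0828, so q_2 = (-0.1644, 0.6576, -0.6576, -0.3288).
Qᵀb = (1.3416, 6.2472).
Back-substitute: x_2 = 6.2472/6.0828 = 1.0270.
x_1 = (1.3416 + 2.2361·1.0270)/2.2361 = 1.6270.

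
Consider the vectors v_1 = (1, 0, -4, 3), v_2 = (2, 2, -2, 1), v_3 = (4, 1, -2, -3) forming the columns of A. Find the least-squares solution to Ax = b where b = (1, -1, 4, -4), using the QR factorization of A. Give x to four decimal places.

x = (-0.8447, -0.5036, 0.5024)

q_1 = v_1/‖v_1‖ = (1, 0, -4, 3)/5.0990 = (0.1961, 0.0000, -0.7845, 0.5883).
r_{12} = q_1·v_2 = 2.5495.
u_2 = v_2 − 2.5495·q_1 = (1.5000, 2.0000, 0.0000, -0.5000).
‖u_2‖ = 2.5495, so q_2 = (0.5883, 0.7845, 0.0000, -0.1961).
r_{13} = q_1·v_3 = 0.5883; r_{23} = q_2·v_3 = 3.7262.
u_3 = v_3 − 0.5883·q_1 − 3.7262·q_2 = (1.6923, -1.9231, -1.5385, -2.6154).
‖u_3‖ = 3.9710, so q_3 = (0.4262, -0.4843, -0.3874, -0.6586).
Qᵀb = (-5.2951, 0.5883, 1.9952).
Back-substitute: x_3 = 1.9952/3.9710 = 0.5024.
x_2 = (0.5883 − 3.7262·0.5024)/2.5495 = -0.5036.
x_1 = (-5.2951 − 2.5495·(-0.5036) − 0.5883·0.5024)/5.0990 = -0.8447.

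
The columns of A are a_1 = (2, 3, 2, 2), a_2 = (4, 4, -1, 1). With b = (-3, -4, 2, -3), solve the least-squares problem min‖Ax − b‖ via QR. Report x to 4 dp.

x = (-0.0637, -0.9331)

a_1 = (2, 3, 2, 2); ‖a_1‖ = 4.5826, so e_1 = (0.4364, 0.6547, 0.4364, 0.4364).
e_1·a_2 = 0.4364·4 + 0.6547·4 + 0.4364·(-1) + 0.4364·1 = 4.3644.
u_2 = a_2 − 4.3644·e_1 = (2.0952, 1.1429, -2.9048, -0.9048).
‖u_2‖ = 3.8668, so e_2 = (0.5418, 0.2956, -0.7512, -0.2340).
Qᵀb = (-4.3644, -3.6082).
Back-substitute: x_2 = -3.6082/3.8668 = -0.9331.
x_1 = (-4.3644 − 4.3644·(-0.9331))/4.5826 = -0.0637.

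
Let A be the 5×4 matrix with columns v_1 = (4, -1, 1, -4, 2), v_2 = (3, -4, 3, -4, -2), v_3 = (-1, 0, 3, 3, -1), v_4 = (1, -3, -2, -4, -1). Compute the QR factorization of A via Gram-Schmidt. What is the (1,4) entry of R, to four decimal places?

r_{14} = 3.0822

v_1 = (4, -1, 1, -4, 2); ‖v_1‖ = 6.1644, so e_1 = (0.6489, -0.1622, 0.1622, -0.6489, 0.3244).
r_{14} = e_1·v_4 = 3.0822.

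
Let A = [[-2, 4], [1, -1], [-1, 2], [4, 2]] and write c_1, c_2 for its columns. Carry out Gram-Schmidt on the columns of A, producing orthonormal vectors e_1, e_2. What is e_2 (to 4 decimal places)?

e_1 = c_1/‖c_1‖ = (-2, 1, -1, 4)/4.6904 = (-0.4264, 0.2132, -0.2132, 0.8528).
r_{12} = e_1·c_2 = -0.6396.
u_2 = c_2 + 0.6396·e_1 = (3.7273, -0.8636, 1.8636, 2.5455).
‖u_2‖ = 4.9589, so e_2 = (0.7516, -0.1742, 0.3758, 0.5133).

e_2 = (0.7516, -0.1742, 0.3758, 0.5133)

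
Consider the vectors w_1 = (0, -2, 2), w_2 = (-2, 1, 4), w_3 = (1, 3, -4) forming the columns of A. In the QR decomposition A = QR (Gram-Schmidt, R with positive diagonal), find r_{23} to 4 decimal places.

r_{23} = -1.1078

w_1 = (0, -2, 2); ‖w_1‖ = 2.8284, so q_1 = (0.0000, -0.7071, 0.7071).
q_1·w_2 = 0.0000·(-2) + (-0.7071)·1 + 0.7071·4 = 2.1213.
u_2 = w_2 − 2.1213·q_1 = (-2.0000, 2.5000, 2.5000).
‖u_2‖ = 4.0620, so q_2 = (-0.4924, 0.6155, 0.6155).
r_{23} = q_2·w_3 = -1.1078.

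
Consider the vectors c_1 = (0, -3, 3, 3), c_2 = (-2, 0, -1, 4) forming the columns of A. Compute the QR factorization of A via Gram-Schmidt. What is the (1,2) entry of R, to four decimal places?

q_1 = c_1/‖c_1‖ = (0, -3, 3, 3)/5.1962 = (0.0000, -0.5774, 0.5774, 0.5774).
r_{12} = q_1·c_2 = 1.7321.

r_{12} = 1.7321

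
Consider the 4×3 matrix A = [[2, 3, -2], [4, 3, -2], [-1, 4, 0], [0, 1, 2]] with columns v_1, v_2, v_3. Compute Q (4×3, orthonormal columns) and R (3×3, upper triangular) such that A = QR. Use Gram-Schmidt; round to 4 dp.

Q = [[0.4364, 0.3290, -0.3257], [0.8729, 0.0658, 0.1396], [-0.2182, 0.9211, -0.0930], [0.0000, 0.1974, 0.9305]], R = [[4.5826, 3.0551, -2.6186], [0.0000, 5.0662, -0.3948], [0.0000, 0.0000, 2.2332]]

v_1 = (2, 4, -1, 0); ‖v_1‖ = 4.5826, so e_1 = (0.4364, 0.8729, -0.2182, 0.0000).
e_1·v_2 = 0.4364·3 + 0.8729·3 + (-0.2182)·4 + 0.0000·1 = 3.0551.
u_2 = v_2 − 3.0551·e_1 = (1.6667, 0.3333, 4.6667, 1.0000).
‖u_2‖ = 5.0662, so e_2 = (0.3290, 0.0658, 0.9211, 0.1974).
e_1·v_3 = 0.4364·(-2) + 0.8729·(-2) + (-0.2182)·0 + 0.0000·2 = -2.6186; e_2·v_3 = 0.3290·(-2) + 0.0658·(-2) + 0.9211·0 + 0.1974·2 = -0.3948.
u_3 = v_3 + 2.6186·e_1 + 0.3948·e_2 = (-0.7273, 0.3117, -0.2078, 2.0779).
‖u_3‖ = 2.2332, so e_3 = (-0.3257, 0.1396, -0.0930, 0.9305).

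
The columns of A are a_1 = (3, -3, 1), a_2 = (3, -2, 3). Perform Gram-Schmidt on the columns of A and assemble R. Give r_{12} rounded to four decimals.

e_1 = a_1/‖a_1‖ = (3, -3, 1)/4.3589 = (0.6882, -0.6882, 0.2294).
r_{12} = e_1·a_2 = 4.1295.

r_{12} = 4.1295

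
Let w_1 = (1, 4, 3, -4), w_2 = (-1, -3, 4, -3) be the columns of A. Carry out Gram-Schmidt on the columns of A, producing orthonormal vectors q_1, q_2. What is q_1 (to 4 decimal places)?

w_1 = (1, 4, 3, -4); ‖w_1‖ = 6.4807, so q_1 = (0.1543, 0.6172, 0.4629, -0.6172).

q_1 = (0.1543, 0.6172, 0.4629, -0.6172)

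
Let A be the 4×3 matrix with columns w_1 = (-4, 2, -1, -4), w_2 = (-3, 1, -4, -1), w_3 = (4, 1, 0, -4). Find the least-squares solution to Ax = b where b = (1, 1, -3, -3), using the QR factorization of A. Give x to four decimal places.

x = (-0.1529, 0.7852, 0.6910)

e_1 = w_1/‖w_1‖ = (-4, 2, -1, -4)/6.0828 = (-0.6576, 0.3288, -0.1644, -0.6576).
r_{12} = e_1·w_2 = 3.6168.
u_2 = w_2 − 3.6168·e_1 = (-0.6216, -0.1892, -3.4054, 1.3784).
‖u_2‖ = 3.7308, so e_2 = (-0.1666, -0.0507, -0.9128, 0.3695).
r_{13} = e_1·w_3 = 0.3288; r_{23} = e_2·w_3 = -2.1950.
u_3 = w_3 − 0.3288·e_1 + 2.1950·e_2 = (3.8505, 0.7806, -1.9495, -2.9728).
‖u_3‖ = 5.2985, so e_3 = (0.7267, 0.1473, -0.3679, -0.5611).
Qᵀb = (2.1372, 1.4126, 3.6611).
Back-substitute: x_3 = 3.6611/5.2985 = 0.6910.
x_2 = (1.4126 + 2.1950·0.6910)/3.7308 = 0.7852.
x_1 = (2.1372 − 3.6168·0.7852 − 0.3288·0.6910)/6.0828 = -0.1529.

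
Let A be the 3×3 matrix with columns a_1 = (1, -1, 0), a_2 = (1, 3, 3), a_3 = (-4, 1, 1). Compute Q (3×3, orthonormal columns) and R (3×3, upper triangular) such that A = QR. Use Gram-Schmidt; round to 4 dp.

q_1 = a_1/‖a_1‖ = (1, -1, 0)/1.4142 = (0.7071, -0.7071, 0.0000).
r_{12} = q_1·a_2 = -1.4142.
u_2 = a_2 + 1.4142·q_1 = (2.0000, 2.0000, 3.0000).
‖u_2‖ = 4.1231, so q_2 = (0.4851, 0.4851, 0.7276).
r_{13} = q_1·a_3 = -3.5355; r_{23} = q_2·a_3 = -0.7276.
u_3 = a_3 + 3.5355·q_1 + 0.7276·q_2 = (-1.1471, -1.1471, 1.5294).
‖u_3‖ = 2.2295, so q_3 = (-0.5145, -0.5145, 0.6860).

Q = [[0.7071, 0.4851, -0.5145], [-0.7071, 0.4851, -0.5145], [0.0000, 0.7276, 0.6860]], R = [[1.4142, -1.4142, -3.5355], [0.0000, 4.1231, -0.7276], [0.0000, 0.0000, 2.2295]]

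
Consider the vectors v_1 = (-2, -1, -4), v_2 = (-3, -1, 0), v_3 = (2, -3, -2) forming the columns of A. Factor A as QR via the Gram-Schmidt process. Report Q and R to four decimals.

q_1 = v_1/‖v_1‖ = (-2, -1, -4)/4.5826 = (-0.4364, -0.2182, -0.8729).
r_{12} = q_1·v_2 = 1.5275.
u_2 = v_2 − 1.5275·q_1 = (-2.3333, -0.6667, 1.3333).
‖u_2‖ = 2.7689, so q_2 = (-0.8427, -0.2408, 0.4815).
r_{13} = q_1·v_3 = 1.5275; r_{23} = q_2·v_3 = -1.9262.
u_3 = v_3 − 1.5275·q_1 + 1.9262·q_2 = (1.0435, -3.1304, 0.2609).
‖u_3‖ = 3.3101, so q_3 = (0.3152, -0.9457, 0.0788).

Q = [[-0.4364, -0.8427, 0.3152], [-0.2182, -0.2408, -0.9457], [-0.8729, 0.4815, 0.0788]], R = [[4.5826, 1.5275, 1.5275], [0.0000, 2.7689, -1.9262], [0.0000, 0.0000, 3.3101]]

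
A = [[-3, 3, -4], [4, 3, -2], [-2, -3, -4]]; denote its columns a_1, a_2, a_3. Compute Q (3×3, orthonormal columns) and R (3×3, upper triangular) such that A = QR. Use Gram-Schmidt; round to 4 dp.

a_1 = (-3, 4, -2); ‖a_1‖ = 5.3852, so q_1 = (-0.5571, 0.7428, -0.3714).
q_1·a_2 = (-0.5571)·3 + 0.7428·3 + (-0.3714)·(-3) = 1.6713.
u_2 = a_2 − 1.6713·q_1 = (3.9310, 1.7586, -2.3793).
‖u_2‖ = 4.9201, so q_2 = (0.7990, 0.3574, -0.4836).
q_1·a_3 = (-0.5571)·(-4) + 0.7428·(-2) + (-0.3714)·(-4) = 2.2283; q_2·a_3 = 0.7990·(-4) + 0.3574·(-2) + (-0.4836)·(-4) = -1.9764.
u_3 = a_3 − 2.2283·q_1 + 1.9764·q_2 = (-1.1795, -2.9487, -4.1282).
‖u_3‖ = 5.2085, so q_3 = (-0.2265, -0.5661, -0.7926).

Q = [[-0.5571, 0.7990, -0.2265], [0.7428, 0.3574, -0.5661], [-0.3714, -0.4836, -0.7926]], R = [[5.3852, 1.6713, 2.2283], [0.0000, 4.9201, -1.9764], [0.0000, 0.0000, 5.2085]]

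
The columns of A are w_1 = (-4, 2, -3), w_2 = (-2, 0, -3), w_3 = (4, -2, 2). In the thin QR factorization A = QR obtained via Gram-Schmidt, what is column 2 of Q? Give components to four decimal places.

e_2 = (0.1980, -0.6730, -0.7126)

w_1 = (-4, 2, -3); ‖w_1‖ = 5.3852, so e_1 = (-0.7428, 0.3714, -0.5571).
e_1·w_2 = (-0.7428)·(-2) + 0.3714·0 + (-0.5571)·(-3) = 3.1568.
u_2 = w_2 − 3.1568·e_1 = (0.3448, -1.1724, -1.2414).
‖u_2‖ = 1.7420, so e_2 = (0.1980, -0.6730, -0.7126).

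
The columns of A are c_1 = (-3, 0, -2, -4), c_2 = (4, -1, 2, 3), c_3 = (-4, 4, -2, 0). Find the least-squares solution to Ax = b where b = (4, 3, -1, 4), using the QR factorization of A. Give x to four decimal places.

c_1 = (-3, 0, -2, -4); ‖c_1‖ = 5.3852, so e_1 = (-0.5571, 0.0000, -0.3714, -0.7428).
e_1·c_2 = (-0.5571)·4 + 0.0000·(-1) + (-0.3714)·2 + (-0.7428)·3 = -5.1995.
u_2 = c_2 + 5.1995·e_1 = (1.1034, -1.0000, 0.0690, -0.8621).
‖u_2‖ = 1.7221, so e_2 = (0.6408, -0.5807, 0.0400, -0.5006).
e_1·c_3 = (-0.5571)·(-4) + 0.0000·4 + (-0.3714)·(-2) + (-0.7428)·0 = 2.9711; e_2·c_3 = 0.6408·(-4) + (-0.5807)·4 + 0.0400·(-2) + (-0.5006)·0 = -4.9660.
u_3 = c_3 − 2.9711·e_1 + 4.9660·e_2 = (0.8372, 1.1163, -0.6977, -0.2791).
‖u_3‖ = 1.5848, so e_3 = (0.5283, 0.7044, -0.4402, -0.1761).
Qᵀb = (-4.8281, -1.2215, 3.9620).
Back-substitute: x_3 = 3.9620/1.5848 = 2.5000.
x_2 = (-1.2215 + 4.9660·2.5000)/1.7221 = 6.5000.
x_1 = (-4.8281 + 5.1995·6.5000 − 2.9711·2.5000)/5.3852 = 4.0000.

x = (4.0000, 6.5000, 2.5000)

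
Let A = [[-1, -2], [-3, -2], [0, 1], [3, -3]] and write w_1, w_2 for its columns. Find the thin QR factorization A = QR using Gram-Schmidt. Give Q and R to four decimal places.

w_1 = (-1, -3, 0, 3); ‖w_1‖ = 4.3589, so q_1 = (-0.2294, -0.6882, 0.0000, 0.6882).
q_1·w_2 = (-0.2294)·(-2) + (-0.6882)·(-2) + 0.0000·1 + 0.6882·(-3) = -0.2294.
u_2 = w_2 + 0.2294·q_1 = (-2.0526, -2.1579, 1.0000, -2.8421).
‖u_2‖ = 4.2364, so q_2 = (-0.4845, -0.5094, 0.2360, -0.6709).

Q = [[-0.2294, -0.4845], [-0.6882, -0.5094], [0.0000, 0.2360], [0.6882, -0.6709]], R = [[4.3589, -0.2294], [0.0000, 4.2364]]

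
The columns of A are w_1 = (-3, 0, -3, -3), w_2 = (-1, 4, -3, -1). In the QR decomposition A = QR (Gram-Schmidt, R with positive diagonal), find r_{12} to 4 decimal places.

w_1 = (-3, 0, -3, -3); ‖w_1‖ = 5.1962, so e_1 = (-0.5774, 0.0000, -0.5774, -0.5774).
r_{12} = e_1·w_2 = 2.8868.

r_{12} = 2.8868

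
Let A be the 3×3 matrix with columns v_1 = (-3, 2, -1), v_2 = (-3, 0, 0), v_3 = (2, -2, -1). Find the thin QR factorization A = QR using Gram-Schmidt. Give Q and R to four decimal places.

v_1 = (-3, 2, -1); ‖v_1‖ = 3.7417, so q_1 = (-0.8018, 0.5345, -0.2673).
q_1·v_2 = (-0.8018)·(-3) + 0.5345·0 + (-0.2673)·0 = 2.4054.
u_2 = v_2 − 2.4054·q_1 = (-1.0714, -1.2857, 0.6429).
‖u_2‖ = 1.7928, so q_2 = (-0.5976, -0.7171, 0.3586).
q_1·v_3 = (-0.8018)·2 + 0.5345·(-2) + (-0.2673)·(-1) = -2.4054; q_2·v_3 = (-0.5976)·2 + (-0.7171)·(-2) + 0.3586·(-1) = -0.1195.
u_3 = v_3 + 2.4054·q_1 + 0.1195·q_2 = (0.0000, -0.8000, -1.6000).
‖u_3‖ = 1.7889, so q_3 = (0.0000, -0.4472, -0.8944).

Q = [[-0.8018, -0.5976, 0.0000], [0.5345, -0.7171, -0.4472], [-0.2673, 0.3586, -0.8944]], R = [[3.7417, 2.4054, -2.4054], [0.0000, 1.7928, -0.1195], [0.0000, 0.0000, 1.7889]]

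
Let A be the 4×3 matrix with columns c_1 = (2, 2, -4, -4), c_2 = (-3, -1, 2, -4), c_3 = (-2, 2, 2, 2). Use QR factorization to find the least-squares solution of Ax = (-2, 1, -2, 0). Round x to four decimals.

c_1 = (2, 2, -4, -4); ‖c_1‖ = 6.3246, so q_1 = (0.3162, 0.3162, -0.6325, -0.6325).
q_1·c_2 = 0.3162·(-3) + 0.3162·(-1) + (-0.6325)·2 + (-0.6325)·(-4) = 0.0000.
u_2 = c_2 + 0.0000·q_1 = (-3.0000, -1.0000, 2.0000, -4.0000).
‖u_2‖ = 5.4772, so q_2 = (-0.5477, -0.1826, 0.3651, -0.7303).
q_1·c_3 = 0.3162·(-2) + 0.3162·2 + (-0.6325)·2 + (-0.6325)·2 = -2.5298; q_2·c_3 = (-0.5477)·(-2) + (-0.1826)·2 + 0.3651·2 + (-0.7303)·2 = 0.0000.
u_3 = c_3 + 2.5298·q_1 + 0.0000·q_2 = (-1.2000, 2.8000, 0.4000, 0.4000).
‖u_3‖ = 3.0984, so q_3 = (-0.3873, 0.9037, 0.1291, 0.1291).
Qᵀb = (0.9487, 0.1826, 1.4201).
Back-substitute: x_3 = 1.4201/3.0984 = 0.4583.
x_2 = (0.1826 + 0.0000·0.4583)/5.4772 = 0.0333.
x_1 = (0.9487 + 0.0000·0.0333 + 2.5298·0.4583)/6.3246 = 0.3333.

x = (0.3333, 0.0333, 0.4583)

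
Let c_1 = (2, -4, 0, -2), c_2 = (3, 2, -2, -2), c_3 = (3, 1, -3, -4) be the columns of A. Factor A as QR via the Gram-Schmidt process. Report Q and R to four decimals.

Q = [[0.4082, 0.6208, -0.6693], [-0.8165, 0.5112, -0.0239], [0.0000, -0.4382, -0.4064], [-0.4082, -0.4017, -0.6215]], R = [[4.8990, 0.4082, 2.0412], [0.0000, 4.5644, 5.2947], [0.0000, 0.0000, 1.6733]]

e_1 = c_1/‖c_1‖ = (2, -4, 0, -2)/4.8990 = (0.4082, -0.8165, 0.0000, -0.4082).
r_{12} = e_1·c_2 = 0.4082.
u_2 = c_2 − 0.4082·e_1 = (2.8333, 2.3333, -2.0000, -1.8333).
‖u_2‖ = 4.5644, so e_2 = (0.6208, 0.5112, -0.4382, -0.4017).
r_{13} = e_1·c_3 = 2.0412; r_{23} = e_2·c_3 = 5.2947.
u_3 = c_3 − 2.0412·e_1 − 5.2947·e_2 = (-1.1200, -0.0400, -0.6800, -1.0400).
‖u_3‖ = 1.6733, so e_3 = (-0.6693, -0.0239, -0.4064, -0.6215).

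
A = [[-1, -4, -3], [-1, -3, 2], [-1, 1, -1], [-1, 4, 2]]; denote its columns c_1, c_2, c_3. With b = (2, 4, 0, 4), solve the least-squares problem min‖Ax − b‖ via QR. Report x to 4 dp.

q_1 = c_1/‖c_1‖ = (-1, -1, -1, -1)/2.0000 = (-0.5000, -0.5000, -0.5000, -0.5000).
r_{12} = q_1·c_2 = 1.0000.
u_2 = c_2 − 1.0000·q_1 = (-3.5000, -2.5000, 1.5000, 4.5000).
‖u_2‖ = 6.4031, so q_2 = (-0.5466, -0.3904, 0.2343, 0.7028).
r_{13} = q_1·c_3 = 0.0000; r_{23} = q_2·c_3 = 2.0303.
u_3 = c_3 + 0.0000·q_1 − 2.0303·q_2 = (-1.8902, 2.7927, -1.4756, 0.5732).
‖u_3‖ = 3.7253, so q_3 = (-0.5074, 0.7496, -0.3961, 0.1539).
Qᵀb = (-5.0000, 0.1562, 2.5992).
Back-substitute: x_3 = 2.5992/3.7253 = 0.6977.
x_2 = (0.1562 − 2.0303·0.6977)/6.4031 = -0.1968.
x_1 = (-5.0000 − 1.0000·(-0.1968) + 0.0000·0.6977)/2.0000 = -2.4016.

x = (-2.4016, -0.1968, 0.6977)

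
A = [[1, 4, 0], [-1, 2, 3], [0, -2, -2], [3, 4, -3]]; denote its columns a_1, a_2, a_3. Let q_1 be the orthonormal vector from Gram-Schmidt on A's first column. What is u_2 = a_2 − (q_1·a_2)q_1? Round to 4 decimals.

q_1 = a_1/‖a_1‖ = (1, -1, 0, 3)/3.3166 = (0.3015, -0.3015, 0.0000, 0.9045).
r_{12} = q_1·a_2 = 4.2212.
u_2 = a_2 − 4.2212·q_1 = (2.7273, 3.2727, -2.0000, 0.1818).

u_2 = (2.7273, 3.2727, -2.0000, 0.1818)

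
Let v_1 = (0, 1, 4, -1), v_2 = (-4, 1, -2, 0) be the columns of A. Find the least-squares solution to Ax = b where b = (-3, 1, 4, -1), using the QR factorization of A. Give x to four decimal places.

x = (1.2553, 0.6565)

v_1 = (0, 1, 4, -1); ‖v_1‖ = 4.2426, so q_1 = (0.0000, 0.2357, 0.9428, -0.2357).
q_1·v_2 = 0.0000·(-4) + 0.2357·1 + 0.9428·(-2) + (-0.2357)·0 = -1.6499.
u_2 = v_2 + 1.6499·q_1 = (-4.0000, 1.3889, -0.4444, -0.3889).
‖u_2‖ = 4.2753, so q_2 = (-0.9356, 0.3249, -0.1040, -0.0910).
Qᵀb = (4.2426, 2.8069).
Back-substitute: x_2 = 2.8069/4.2753 = 0.6565.
x_1 = (4.2426 + 1.6499·0.6565)/4.2426 = 1.2553.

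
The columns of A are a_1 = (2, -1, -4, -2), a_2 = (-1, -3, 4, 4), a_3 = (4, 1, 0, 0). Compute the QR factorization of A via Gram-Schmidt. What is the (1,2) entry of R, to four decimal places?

q_1 = a_1/‖a_1‖ = (2, -1, -4, -2)/5.0000 = (0.4000, -0.2000, -0.8000, -0.4000).
r_{12} = q_1·a_2 = -4.6000.

r_{12} = -4.6000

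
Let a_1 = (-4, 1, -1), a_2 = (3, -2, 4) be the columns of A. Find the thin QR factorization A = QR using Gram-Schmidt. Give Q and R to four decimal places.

Q = [[-0.9428, -0.3015], [0.2357, -0.3015], [-0.2357, 0.9045]], R = [[4.2426, -4.2426], [0.0000, 3.3166]]

a_1 = (-4, 1, -1); ‖a_1‖ = 4.2426, so q_1 = (-0.9428, 0.2357, -0.2357).
q_1·a_2 = (-0.9428)·3 + 0.2357·(-2) + (-0.2357)·4 = -4.2426.
u_2 = a_2 + 4.2426·q_1 = (-1.0000, -1.0000, 3.0000).
‖u_2‖ = 3.3166, so q_2 = (-0.3015, -0.3015, 0.9045).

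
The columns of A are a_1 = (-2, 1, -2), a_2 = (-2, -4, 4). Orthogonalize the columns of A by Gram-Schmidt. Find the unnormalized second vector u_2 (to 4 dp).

q_1 = a_1/‖a_1‖ = (-2, 1, -2)/3.0000 = (-0.6667, 0.3333, -0.6667).
r_{12} = q_1·a_2 = -2.6667.
u_2 = a_2 + 2.6667·q_1 = (-3.7778, -3.1111, 2.2222).

u_2 = (-3.7778, -3.1111, 2.2222)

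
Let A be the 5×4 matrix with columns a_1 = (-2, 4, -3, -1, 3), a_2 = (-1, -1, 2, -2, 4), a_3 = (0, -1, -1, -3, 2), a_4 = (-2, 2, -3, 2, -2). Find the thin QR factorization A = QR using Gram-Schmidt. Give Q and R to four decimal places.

Q = [[-0.3203, -0.1382, 0.2626, -0.8304], [0.6405, -0.3226, -0.3795, -0.4624], [-0.4804, 0.4916, -0.5501, -0.2409], [-0.1601, -0.3687, -0.6889, 0.1489], [0.4804, 0.7066, -0.0986, -0.1283]], R = [[6.2450, 0.9608, 1.2810, 2.0817], [0.0000, 5.0077, 2.3502, -3.9939], [0.0000, 0.0000, 2.7992, -0.8146], [0.0000, 0.0000, 0.0000, 2.0130]]

a_1 = (-2, 4, -3, -1, 3); ‖a_1‖ = 6.2450, so q_1 = (-0.3203, 0.6405, -0.4804, -0.1601, 0.4804).
q_1·a_2 = (-0.3203)·(-1) + 0.6405·(-1) + (-0.4804)·2 + (-0.1601)·(-2) + 0.4804·4 = 0.9608.
u_2 = a_2 − 0.9608·q_1 = (-0.6923, -1.6154, 2.4615, -1.8462, 3.5385).
‖u_2‖ = 5.0077, so q_2 = (-0.1382, -0.3226, 0.4916, -0.3687, 0.7066).
q_1·a_3 = (-0.3203)·0 + 0.6405·(-1) + (-0.4804)·(-1) + (-0.1601)·(-3) + 0.4804·2 = 1.2810; q_2·a_3 = (-0.1382)·0 + (-0.3226)·(-1) + 0.4916·(-1) + (-0.3687)·(-3) + 0.7066·2 = 2.3502.
u_3 = a_3 − 1.2810·q_1 − 2.3502·q_2 = (0.7352, -1.0624, -1.5399, -1.9284, -0.2761).
‖u_3‖ = 2.7992, so q_3 = (0.2626, -0.3795, -0.5501, -0.6889, -0.0986).
q_1·a_4 = (-0.3203)·(-2) + 0.6405·2 + (-0.4804)·(-3) + (-0.1601)·2 + 0.4804·(-2) = 2.0817; q_2·a_4 = (-0.1382)·(-2) + (-0.3226)·2 + 0.4916·(-3) + (-0.3687)·2 + 0.7066·(-2) = -3.9939; q_3·a_4 = 0.2626·(-2) + (-0.3795)·2 + (-0.5501)·(-3) + (-0.6889)·2 + (-0.0986)·(-2) = -0.8146.
u_4 = a_4 − 2.0817·q_1 + 3.9939·q_2 + 0.8146·q_3 = (-1.6715, -0.9308, -0.4849, 0.2998, -0.2583).
‖u_4‖ = 2.0130, so q_4 = (-0.8304, -0.4624, -0.2409, 0.1489, -0.1283).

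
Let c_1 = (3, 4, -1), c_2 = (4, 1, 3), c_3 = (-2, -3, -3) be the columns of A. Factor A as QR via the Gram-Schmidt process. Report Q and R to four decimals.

Q = [[0.5883, 0.5661, 0.5774], [0.7845, -0.2265, -0.5774], [-0.1961, 0.7926, -0.5774]], R = [[5.0990, 2.5495, -2.9417], [0.0000, 4.4159, -2.8307], [0.0000, 0.0000, 2.3094]]

q_1 = c_1/‖c_1‖ = (3, 4, -1)/5.0990 = (0.5883, 0.7845, -0.1961).
r_{12} = q_1·c_2 = 2.5495.
u_2 = c_2 − 2.5495·q_1 = (2.5000, -1.0000, 3.5000).
‖u_2‖ = 4.4159, so q_2 = (0.5661, -0.2265, 0.7926).
r_{13} = q_1·c_3 = -2.9417; r_{23} = q_2·c_3 = -2.8307.
u_3 = c_3 + 2.9417·q_1 + 2.8307·q_2 = (1.3333, -1.3333, -1.3333).
‖u_3‖ = 2.3094, so q_3 = (0.5774, -0.5774, -0.5774).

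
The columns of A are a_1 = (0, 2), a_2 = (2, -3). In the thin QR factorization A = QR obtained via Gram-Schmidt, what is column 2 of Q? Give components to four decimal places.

q_2 = (1.0000, 0.0000)

q_1 = a_1/‖a_1‖ = (0, 2)/2.0000 = (0.0000, 1.0000).
r_{12} = q_1·a_2 = -3.0000.
u_2 = a_2 + 3.0000·q_1 = (2.0000, 0.0000).
‖u_2‖ = 2.0000, so q_2 = (1.0000, 0.0000).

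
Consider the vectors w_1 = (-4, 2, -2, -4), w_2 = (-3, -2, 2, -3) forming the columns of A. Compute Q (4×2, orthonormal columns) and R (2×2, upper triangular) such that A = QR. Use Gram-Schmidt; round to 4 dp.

Q = [[-0.6325, -0.3162], [0.3162, -0.6325], [-0.3162, 0.6325], [-0.6325, -0.3162]], R = [[6.3246, 2.5298], [0.0000, 4.4272]]

w_1 = (-4, 2, -2, -4); ‖w_1‖ = 6.3246, so q_1 = (-0.6325, 0.3162, -0.3162, -0.6325).
q_1·w_2 = (-0.6325)·(-3) + 0.3162·(-2) + (-0.3162)·2 + (-0.6325)·(-3) = 2.5298.
u_2 = w_2 − 2.5298·q_1 = (-1.4000, -2.8000, 2.8000, -1.4000).
‖u_2‖ = 4.4272, so q_2 = (-0.3162, -0.6325, 0.6325, -0.3162).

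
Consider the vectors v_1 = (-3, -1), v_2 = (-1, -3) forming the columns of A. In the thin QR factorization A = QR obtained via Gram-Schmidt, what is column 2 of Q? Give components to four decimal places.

q_2 = (0.3162, -0.9487)

q_1 = v_1/‖v_1‖ = (-3, -1)/3.1623 = (-0.9487, -0.3162).
r_{12} = q_1·v_2 = 1.8974.
u_2 = v_2 − 1.8974·q_1 = (0.8000, -2.4000).
‖u_2‖ = 2.5298, so q_2 = (0.3162, -0.9487).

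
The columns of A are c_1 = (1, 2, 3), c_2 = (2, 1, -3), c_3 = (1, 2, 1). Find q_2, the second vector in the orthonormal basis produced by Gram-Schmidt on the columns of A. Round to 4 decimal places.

q_2 = (0.6745, 0.4905, -0.5518)

c_1 = (1, 2, 3); ‖c_1‖ = 3.7417, so q_1 = (0.2673, 0.5345, 0.8018).
q_1·c_2 = 0.2673·2 + 0.5345·1 + 0.8018·(-3) = -1.3363.
u_2 = c_2 + 1.3363·q_1 = (2.3571, 1.7143, -1.9286).
‖u_2‖ = 3.4949, so q_2 = (0.6745, 0.4905, -0.5518).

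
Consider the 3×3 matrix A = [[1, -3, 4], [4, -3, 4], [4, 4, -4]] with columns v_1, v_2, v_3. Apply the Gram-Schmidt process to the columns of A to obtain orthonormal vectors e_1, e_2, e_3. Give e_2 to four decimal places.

e_2 = (-0.5199, -0.5355, 0.6655)

v_1 = (1, 4, 4); ‖v_1‖ = 5.7446, so e_1 = (0.1741, 0.6963, 0.6963).
e_1·v_2 = 0.1741·(-3) + 0.6963·(-3) + 0.6963·4 = 0.1741.
u_2 = v_2 − 0.1741·e_1 = (-3.0303, -3.1212, 3.8788).
‖u_2‖ = 5.8284, so e_2 = (-0.5199, -0.5355, 0.6655).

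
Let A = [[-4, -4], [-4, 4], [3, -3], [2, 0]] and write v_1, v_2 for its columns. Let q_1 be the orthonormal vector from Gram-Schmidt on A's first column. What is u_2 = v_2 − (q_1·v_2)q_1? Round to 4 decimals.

v_1 = (-4, -4, 3, 2); ‖v_1‖ = 6.7082, so q_1 = (-0.5963, -0.5963, 0.4472, 0.2981).
q_1·v_2 = (-0.5963)·(-4) + (-0.5963)·4 + 0.4472·(-3) + 0.2981·0 = -1.3416.
u_2 = v_2 + 1.3416·q_1 = (-4.8000, 3.2000, -2.4000, 0.4000).

u_2 = (-4.8000, 3.2000, -2.4000, 0.4000)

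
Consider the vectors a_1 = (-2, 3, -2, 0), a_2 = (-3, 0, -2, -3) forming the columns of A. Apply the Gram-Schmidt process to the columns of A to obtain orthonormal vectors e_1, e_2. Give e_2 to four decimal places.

e_2 = (-0.4542, -0.4396, -0.2051, -0.7473)

a_1 = (-2, 3, -2, 0); ‖a_1‖ = 4.1231, so e_1 = (-0.4851, 0.7276, -0.4851, 0.0000).
e_1·a_2 = (-0.4851)·(-3) + 0.7276·0 + (-0.4851)·(-2) + 0.0000·(-3) = 2.4254.
u_2 = a_2 − 2.4254·e_1 = (-1.8235, -1.7647, -0.8235, -3.0000).
‖u_2‖ = 4.0147, so e_2 = (-0.4542, -0.4396, -0.2051, -0.7473).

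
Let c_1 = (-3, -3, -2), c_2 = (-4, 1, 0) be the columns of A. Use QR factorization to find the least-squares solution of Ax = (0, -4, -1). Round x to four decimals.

c_1 = (-3, -3, -2); ‖c_1‖ = 4.6904, so e_1 = (-0.6396, -0.6396, -0.4264).
e_1·c_2 = (-0.6396)·(-4) + (-0.6396)·1 + (-0.4264)·0 = 1.9188.
u_2 = c_2 − 1.9188·e_1 = (-2.7727, 2.2273, 0.8182).
‖u_2‖ = 3.6494, so e_2 = (-0.7598, 0.6103, 0.2242).
Qᵀb = (2.9848, -2.6654).
Back-substitute: x_2 = -2.6654/3.6494 = -0.7304.
x_1 = (2.9848 − 1.9188·(-0.7304))/4.6904 = 0.9352.

x = (0.9352, -0.7304)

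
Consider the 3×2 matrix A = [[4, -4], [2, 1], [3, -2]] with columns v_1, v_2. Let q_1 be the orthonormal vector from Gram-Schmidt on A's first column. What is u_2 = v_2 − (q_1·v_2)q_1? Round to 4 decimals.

v_1 = (4, 2, 3); ‖v_1‖ = 5.3852, so q_1 = (0.7428, 0.3714, 0.5571).
q_1·v_2 = 0.7428·(-4) + 0.3714·1 + 0.5571·(-2) = -3.7139.
u_2 = v_2 + 3.7139·q_1 = (-1.2414, 2.3793, 0.0690).

u_2 = (-1.2414, 2.3793, 0.0690)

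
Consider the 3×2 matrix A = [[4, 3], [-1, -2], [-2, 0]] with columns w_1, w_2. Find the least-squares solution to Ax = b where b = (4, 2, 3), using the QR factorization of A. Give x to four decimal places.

x = (-0.1039, 0.7273)

e_1 = w_1/‖w_1‖ = (4, -1, -2)/4.5826 = (0.8729, -0.2182, -0.4364).
r_{12} = e_1·w_2 = 3.0551.
u_2 = w_2 − 3.0551·e_1 = (0.3333, -1.3333, 1.3333).
‖u_2‖ = 1.9149, so e_2 = (0.1741, -0.6963, 0.6963).
Qᵀb = (1.7457, 1.3926).
Back-substitute: x_2 = 1.3926/1.9149 = 0.7273.
x_1 = (1.7457 − 3.0551·0.7273)/4.5826 = -0.1039.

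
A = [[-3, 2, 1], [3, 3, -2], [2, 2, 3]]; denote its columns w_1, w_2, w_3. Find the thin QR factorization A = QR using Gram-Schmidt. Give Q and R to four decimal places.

w_1 = (-3, 3, 2); ‖w_1‖ = 4.6904, so e_1 = (-0.6396, 0.6396, 0.4264).
e_1·w_2 = (-0.6396)·2 + 0.6396·3 + 0.4264·2 = 1.4924.
u_2 = w_2 − 1.4924·e_1 = (2.9545, 2.0455, 1.3636).
‖u_2‖ = 3.8435, so e_2 = (0.7687, 0.5322, 0.3548).
e_1·w_3 = (-0.6396)·1 + 0.6396·(-2) + 0.4264·3 = -0.6396; e_2·w_3 = 0.7687·1 + 0.5322·(-2) + 0.3548·3 = 0.7687.
u_3 = w_3 + 0.6396·e_1 − 0.7687·e_2 = (0.0000, -2.0000, 3.0000).
‖u_3‖ = 3.6056, so e_3 = (0.0000, -0.5547, 0.8321).

Q = [[-0.6396, 0.7687, 0.0000], [0.6396, 0.5322, -0.5547], [0.4264, 0.3548, 0.8321]], R = [[4.6904, 1.4924, -0.6396], [0.0000, 3.8435, 0.7687], [0.0000, 0.0000, 3.6056]]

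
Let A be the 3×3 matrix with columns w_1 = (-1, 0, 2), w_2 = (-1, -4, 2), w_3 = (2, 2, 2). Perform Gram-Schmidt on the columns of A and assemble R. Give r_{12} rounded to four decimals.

r_{12} = 2.2361

e_1 = w_1/‖w_1‖ = (-1, 0, 2)/2.2361 = (-0.4472, 0.0000, 0.8944).
r_{12} = e_1·w_2 = 2.2361.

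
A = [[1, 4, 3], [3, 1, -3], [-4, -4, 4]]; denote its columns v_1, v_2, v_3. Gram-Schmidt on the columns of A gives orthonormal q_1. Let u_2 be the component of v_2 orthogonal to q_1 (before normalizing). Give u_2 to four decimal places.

u_2 = (3.1154, -1.6538, -0.4615)

v_1 = (1, 3, -4); ‖v_1‖ = 5.0990, so q_1 = (0.1961, 0.5883, -0.7845).
q_1·v_2 = 0.1961·4 + 0.5883·1 + (-0.7845)·(-4) = 4.5107.
u_2 = v_2 − 4.5107·q_1 = (3.1154, -1.6538, -0.4615).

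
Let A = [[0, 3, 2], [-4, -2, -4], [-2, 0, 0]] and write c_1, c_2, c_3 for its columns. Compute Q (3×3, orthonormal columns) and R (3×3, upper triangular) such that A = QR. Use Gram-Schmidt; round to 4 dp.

Q = [[0.0000, 0.9583, -0.2857], [-0.8944, -0.1278, -0.4286], [-0.4472, 0.2556, 0.8571]], R = [[4.4721, 1.7889, 3.5777], [0.0000, 3.1305, 2.4277], [0.0000, 0.0000, 1.1429]]

q_1 = c_1/‖c_1‖ = (0, -4, -2)/4.4721 = (0.0000, -0.8944, -0.4472).
r_{12} = q_1·c_2 = 1.7889.
u_2 = c_2 − 1.7889·q_1 = (3.0000, -0.4000, 0.8000).
‖u_2‖ = 3.1305, so q_2 = (0.9583, -0.1278, 0.2556).
r_{13} = q_1·c_3 = 3.5777; r_{23} = q_2·c_3 = 2.4277.
u_3 = c_3 − 3.5777·q_1 − 2.4277·q_2 = (-0.3265, -0.4898, 0.9796).
‖u_3‖ = 1.1429, so q_3 = (-0.2857, -0.4286, 0.8571).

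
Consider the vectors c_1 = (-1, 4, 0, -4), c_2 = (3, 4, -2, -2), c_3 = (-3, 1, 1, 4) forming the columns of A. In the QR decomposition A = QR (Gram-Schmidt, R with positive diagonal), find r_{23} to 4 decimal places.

r_{23} = -2.0926

c_1 = (-1, 4, 0, -4); ‖c_1‖ = 5.7446, so q_1 = (-0.1741, 0.6963, 0.0000, -0.6963).
q_1·c_2 = (-0.1741)·3 + 0.6963·4 + 0.0000·(-2) + (-0.6963)·(-2) = 3.6556.
u_2 = c_2 − 3.6556·q_1 = (3.6364, 1.4545, -2.0000, 0.5455).
‖u_2‖ = 4.4313, so q_2 = (0.8206, 0.3282, -0.4513, 0.1231).
r_{23} = q_2·c_3 = -2.0926.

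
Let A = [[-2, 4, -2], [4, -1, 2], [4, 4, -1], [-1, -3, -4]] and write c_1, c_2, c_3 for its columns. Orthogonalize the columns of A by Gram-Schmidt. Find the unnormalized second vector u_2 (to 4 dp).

u_2 = (4.3784, -1.7568, 3.2432, -2.8108)

c_1 = (-2, 4, 4, -1); ‖c_1‖ = 6.0828, so q_1 = (-0.3288, 0.6576, 0.6576, -0.1644).
q_1·c_2 = (-0.3288)·4 + 0.6576·(-1) + 0.6576·4 + (-0.1644)·(-3) = 1.1508.
u_2 = c_2 − 1.1508·q_1 = (4.3784, -1.7568, 3.2432, -2.8108).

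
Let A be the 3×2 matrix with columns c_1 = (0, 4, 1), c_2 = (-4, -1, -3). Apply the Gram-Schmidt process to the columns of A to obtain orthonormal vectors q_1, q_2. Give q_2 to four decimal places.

q_2 = (-0.8319, 0.1346, -0.5383)

c_1 = (0, 4, 1); ‖c_1‖ = 4.1231, so q_1 = (0.0000, 0.9701, 0.2425).
q_1·c_2 = 0.0000·(-4) + 0.9701·(-1) + 0.2425·(-3) = -1.6977.
u_2 = c_2 + 1.6977·q_1 = (-4.0000, 0.6471, -2.5882).
‖u_2‖ = 4.8081, so q_2 = (-0.8319, 0.1346, -0.5383).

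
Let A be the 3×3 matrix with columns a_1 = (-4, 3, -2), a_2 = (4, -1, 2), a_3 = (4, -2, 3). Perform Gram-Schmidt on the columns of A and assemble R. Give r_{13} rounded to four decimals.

e_1 = a_1/‖a_1‖ = (-4, 3, -2)/5.3852 = (-0.7428, 0.5571, -0.3714).
r_{13} = e_1·a_3 = -5.1995.

r_{13} = -5.1995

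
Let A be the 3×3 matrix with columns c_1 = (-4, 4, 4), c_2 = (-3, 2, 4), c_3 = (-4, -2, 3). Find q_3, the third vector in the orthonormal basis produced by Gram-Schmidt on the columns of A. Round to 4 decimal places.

q_3 = (-0.8165, -0.4082, -0.4082)

c_1 = (-4, 4, 4); ‖c_1‖ = 6.9282, so q_1 = (-0.5774, 0.5774, 0.5774).
q_1·c_2 = (-0.5774)·(-3) + 0.5774·2 + 0.5774·4 = 5.1962.
u_2 = c_2 − 5.1962·q_1 = (0.0000, -1.0000, 1.0000).
‖u_2‖ = 1.4142, so q_2 = (0.0000, -0.7071, 0.7071).
q_1·c_3 = (-0.5774)·(-4) + 0.5774·(-2) + 0.5774·3 = 2.8868; q_2·c_3 = 0.0000·(-4) + (-0.7071)·(-2) + 0.7071·3 = 3.5355.
u_3 = c_3 − 2.8868·q_1 − 3.5355·q_2 = (-2.3333, -1.1667, -1.1667).
‖u_3‖ = 2.8577, so q_3 = (-0.8165, -0.4082, -0.4082).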